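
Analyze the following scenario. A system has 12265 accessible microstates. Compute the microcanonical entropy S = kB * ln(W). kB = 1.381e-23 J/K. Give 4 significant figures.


Step 1: ln(W) = ln(12265) = 9.415
Step 2: S = kB * ln(W) = 1.381e-23 * 9.415
Step 3: S = 1.3e-22 J/K

1.3e-22


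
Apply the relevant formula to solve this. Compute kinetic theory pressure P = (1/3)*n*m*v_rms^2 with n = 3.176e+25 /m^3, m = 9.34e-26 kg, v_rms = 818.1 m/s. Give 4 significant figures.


Step 1: v_rms^2 = 818.1^2 = 6.693e+05
Step 2: n*m = 3.176e+25*9.34e-26 = 2.966
Step 3: P = (1/3)*2.966*6.693e+05 = 6.618e+05 Pa

6.618e+05


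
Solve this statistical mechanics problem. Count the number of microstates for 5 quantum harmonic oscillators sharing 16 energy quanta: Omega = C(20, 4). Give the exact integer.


Step 1: Use binomial coefficient C(20, 4)
Step 2: Numerator = 20! / 16!
Step 3: Denominator = 4!
Step 4: Omega = 4845

4845


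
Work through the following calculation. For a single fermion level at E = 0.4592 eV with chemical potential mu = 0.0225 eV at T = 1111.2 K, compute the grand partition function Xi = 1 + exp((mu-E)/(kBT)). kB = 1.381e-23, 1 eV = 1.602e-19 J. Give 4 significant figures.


Step 1: (mu - E) = 0.0225 - 0.4592 = -0.4367 eV
Step 2: x = (mu-E)*eV/(kB*T) = -0.4367*1.602e-19/(1.381e-23*1111.2) = -4.559
Step 3: exp(x) = 0.01047
Step 4: Xi = 1 + 0.01047 = 1.01

1.01


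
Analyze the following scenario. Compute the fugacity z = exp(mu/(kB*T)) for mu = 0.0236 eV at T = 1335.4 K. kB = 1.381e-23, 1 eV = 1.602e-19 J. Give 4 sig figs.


Step 1: Convert mu to Joules: 0.0236*1.602e-19 = 3.781e-21 J
Step 2: kB*T = 1.381e-23*1335.4 = 1.844e-20 J
Step 3: mu/(kB*T) = 0.205
Step 4: z = exp(0.205) = 1.228

1.228


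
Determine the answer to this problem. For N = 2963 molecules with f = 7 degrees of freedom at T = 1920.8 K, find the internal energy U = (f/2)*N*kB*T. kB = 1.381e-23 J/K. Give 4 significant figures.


Step 1: f/2 = 7/2 = 3.5
Step 2: N*kB*T = 2963*1.381e-23*1920.8 = 7.86e-17
Step 3: U = 3.5 * 7.86e-17 = 2.751e-16 J

2.751e-16


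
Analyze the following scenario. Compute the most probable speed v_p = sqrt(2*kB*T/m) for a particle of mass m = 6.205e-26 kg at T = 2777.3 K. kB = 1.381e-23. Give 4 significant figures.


Step 1: Numerator = 2*kB*T = 2*1.381e-23*2777.3 = 7.671e-20
Step 2: Ratio = 7.671e-20 / 6.205e-26 = 1.236e+06
Step 3: v_p = sqrt(1.236e+06) = 1112 m/s

1112


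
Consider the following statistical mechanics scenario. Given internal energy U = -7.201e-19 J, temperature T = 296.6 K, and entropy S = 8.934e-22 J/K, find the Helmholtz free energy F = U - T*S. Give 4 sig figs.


Step 1: T*S = 296.6 * 8.934e-22 = 2.65e-19 J
Step 2: F = U - T*S = -7.201e-19 - 2.65e-19
Step 3: F = -9.851e-19 J

-9.851e-19


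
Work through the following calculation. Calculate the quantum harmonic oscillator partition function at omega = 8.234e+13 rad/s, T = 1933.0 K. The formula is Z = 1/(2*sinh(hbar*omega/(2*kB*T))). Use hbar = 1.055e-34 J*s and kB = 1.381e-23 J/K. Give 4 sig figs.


Step 1: Compute x = hbar*omega/(kB*T) = 1.055e-34*8.234e+13/(1.381e-23*1933.0) = 0.3254
Step 2: x/2 = 0.1627
Step 3: sinh(x/2) = 0.1634
Step 4: Z = 1/(2*0.1634) = 3.059

3.059


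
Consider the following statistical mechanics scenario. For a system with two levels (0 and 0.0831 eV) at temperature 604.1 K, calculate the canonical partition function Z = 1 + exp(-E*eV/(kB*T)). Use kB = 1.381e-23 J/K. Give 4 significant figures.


Step 1: Compute beta*E = E*eV/(kB*T) = 0.0831*1.602e-19/(1.381e-23*604.1) = 1.596
Step 2: exp(-beta*E) = exp(-1.596) = 0.2028
Step 3: Z = 1 + 0.2028 = 1.203

1.203


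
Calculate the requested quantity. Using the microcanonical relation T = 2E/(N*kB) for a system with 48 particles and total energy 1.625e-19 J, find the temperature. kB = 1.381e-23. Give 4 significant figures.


Step 1: Numerator = 2*E = 2*1.625e-19 = 3.25e-19 J
Step 2: Denominator = N*kB = 48*1.381e-23 = 6.629e-22
Step 3: T = 3.25e-19 / 6.629e-22 = 490.3 K

490.3


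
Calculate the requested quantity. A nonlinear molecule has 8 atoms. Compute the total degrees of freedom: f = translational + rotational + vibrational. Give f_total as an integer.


Step 1: Translational DOF = 3
Step 2: Rotational DOF (nonlinear) = 3
Step 3: Vibrational DOF = 3*8 - 6 = 18
Step 4: Total = 3 + 3 + 18 = 24

24


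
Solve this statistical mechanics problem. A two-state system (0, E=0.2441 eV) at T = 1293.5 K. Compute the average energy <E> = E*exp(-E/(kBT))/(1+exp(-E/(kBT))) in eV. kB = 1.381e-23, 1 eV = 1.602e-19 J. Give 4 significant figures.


Step 1: beta*E = 0.2441*1.602e-19/(1.381e-23*1293.5) = 2.189
Step 2: exp(-beta*E) = 0.112
Step 3: <E> = 0.2441*0.112/(1+0.112) = 0.02459 eV

0.02459


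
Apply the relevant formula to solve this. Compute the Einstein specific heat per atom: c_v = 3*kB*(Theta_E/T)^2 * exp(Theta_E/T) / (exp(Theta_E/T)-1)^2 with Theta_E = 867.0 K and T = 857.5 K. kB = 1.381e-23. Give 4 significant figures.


Step 1: x = Theta_E/T = 867.0/857.5 = 1.011
Step 2: x^2 = 1.022
Step 3: exp(x) = 2.749
Step 4: c_v = 3*1.381e-23*1.022*2.749/(2.749-1)^2 = 3.807e-23

3.807e-23


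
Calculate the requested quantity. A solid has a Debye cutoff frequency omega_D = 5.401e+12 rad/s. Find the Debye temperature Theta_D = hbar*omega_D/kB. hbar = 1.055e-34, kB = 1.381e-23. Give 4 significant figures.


Step 1: hbar*omega_D = 1.055e-34 * 5.401e+12 = 5.698e-22 J
Step 2: Theta_D = 5.698e-22 / 1.381e-23
Step 3: Theta_D = 41.26 K

41.26


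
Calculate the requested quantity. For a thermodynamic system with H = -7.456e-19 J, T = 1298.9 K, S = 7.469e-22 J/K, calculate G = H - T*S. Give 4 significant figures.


Step 1: T*S = 1298.9 * 7.469e-22 = 9.701e-19 J
Step 2: G = H - T*S = -7.456e-19 - 9.701e-19
Step 3: G = -1.716e-18 J

-1.716e-18


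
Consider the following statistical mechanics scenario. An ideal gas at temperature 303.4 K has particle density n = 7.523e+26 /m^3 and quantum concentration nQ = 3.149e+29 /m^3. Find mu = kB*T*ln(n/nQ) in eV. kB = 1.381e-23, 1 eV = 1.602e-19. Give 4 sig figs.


Step 1: n/nQ = 7.523e+26/3.149e+29 = 0.002389
Step 2: ln(n/nQ) = -6.037
Step 3: mu = kB*T*ln(n/nQ) = 4.19e-21*-6.037 = -2.529e-20 J
Step 4: Convert to eV: -2.529e-20/1.602e-19 = -0.1579 eV

-0.1579


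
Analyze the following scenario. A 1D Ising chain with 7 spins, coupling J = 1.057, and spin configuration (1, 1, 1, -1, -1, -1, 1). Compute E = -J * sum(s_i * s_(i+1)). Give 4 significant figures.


Step 1: Nearest-neighbor products: 1, 1, -1, 1, 1, -1
Step 2: Sum of products = 2
Step 3: E = -1.057 * 2 = -2.114

-2.114


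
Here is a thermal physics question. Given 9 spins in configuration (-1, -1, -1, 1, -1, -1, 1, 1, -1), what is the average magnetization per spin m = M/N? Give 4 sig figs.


Step 1: Count up spins (+1): 3, down spins (-1): 6
Step 2: Total magnetization M = 3 - 6 = -3
Step 3: m = M/N = -3/9 = -0.3333

-0.3333


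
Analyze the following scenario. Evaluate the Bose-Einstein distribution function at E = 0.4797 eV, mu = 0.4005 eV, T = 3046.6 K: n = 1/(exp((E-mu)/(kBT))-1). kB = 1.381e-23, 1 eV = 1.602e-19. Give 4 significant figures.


Step 1: (E - mu) = 0.0792 eV
Step 2: x = (E-mu)*eV/(kB*T) = 0.0792*1.602e-19/(1.381e-23*3046.6) = 0.3016
Step 3: exp(x) = 1.352
Step 4: n = 1/(exp(x)-1) = 2.841

2.841


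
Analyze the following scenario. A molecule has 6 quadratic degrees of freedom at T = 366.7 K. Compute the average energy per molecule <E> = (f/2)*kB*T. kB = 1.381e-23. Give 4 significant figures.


Step 1: f/2 = 6/2 = 3
Step 2: kB*T = 1.381e-23 * 366.7 = 5.064e-21
Step 3: <E> = 3 * 5.064e-21 = 1.519e-20 J

1.519e-20


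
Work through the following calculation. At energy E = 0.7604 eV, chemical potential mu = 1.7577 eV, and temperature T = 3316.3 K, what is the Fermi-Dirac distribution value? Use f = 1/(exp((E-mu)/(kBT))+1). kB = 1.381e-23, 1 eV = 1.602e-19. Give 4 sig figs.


Step 1: (E - mu) = 0.7604 - 1.7577 = -0.9973 eV
Step 2: Convert: (E-mu)*eV = -1.598e-19 J
Step 3: x = (E-mu)*eV/(kB*T) = -3.489
Step 4: f = 1/(exp(-3.489)+1) = 0.9704

0.9704


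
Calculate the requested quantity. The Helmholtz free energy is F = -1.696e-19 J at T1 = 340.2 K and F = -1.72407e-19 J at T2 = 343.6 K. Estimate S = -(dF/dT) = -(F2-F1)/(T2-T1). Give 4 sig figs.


Step 1: dF = F2 - F1 = -1.72407e-19 - (-1.696e-19) = -2.807e-21 J
Step 2: dT = T2 - T1 = 343.6 - 340.2 = 3.4 K
Step 3: S = -dF/dT = -(-2.807e-21)/3.4 = 8.256e-22 J/K

8.256e-22


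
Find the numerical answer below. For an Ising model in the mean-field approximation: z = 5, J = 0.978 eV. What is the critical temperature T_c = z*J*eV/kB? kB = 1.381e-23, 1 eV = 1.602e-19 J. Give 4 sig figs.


Step 1: z*J = 5*0.978 = 4.89 eV
Step 2: Convert to Joules: 4.89*1.602e-19 = 7.834e-19 J
Step 3: T_c = 7.834e-19 / 1.381e-23 = 5.673e+04 K

5.673e+04


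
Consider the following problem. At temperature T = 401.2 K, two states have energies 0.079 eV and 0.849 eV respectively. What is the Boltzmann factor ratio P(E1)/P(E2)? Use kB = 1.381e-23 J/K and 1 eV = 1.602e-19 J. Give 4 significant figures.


Step 1: Compute energy difference dE = E1 - E2 = 0.079 - 0.849 = -0.77 eV
Step 2: Convert to Joules: dE_J = -0.77 * 1.602e-19 = -1.234e-19 J
Step 3: Compute exponent = -dE_J / (kB * T) = -(-1.234e-19) / (1.381e-23 * 401.2) = 22.26
Step 4: P(E1)/P(E2) = exp(22.26) = 4.667e+09

4.667e+09


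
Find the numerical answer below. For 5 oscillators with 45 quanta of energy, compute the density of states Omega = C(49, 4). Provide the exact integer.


Step 1: Use binomial coefficient C(49, 4)
Step 2: Numerator = 49! / 45!
Step 3: Denominator = 4!
Step 4: Omega = 211876

211876


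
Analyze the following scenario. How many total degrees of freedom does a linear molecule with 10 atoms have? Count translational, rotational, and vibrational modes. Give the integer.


Step 1: Translational DOF = 3
Step 2: Rotational DOF (linear) = 2
Step 3: Vibrational DOF = 3*10 - 5 = 25
Step 4: Total = 3 + 2 + 25 = 30

30


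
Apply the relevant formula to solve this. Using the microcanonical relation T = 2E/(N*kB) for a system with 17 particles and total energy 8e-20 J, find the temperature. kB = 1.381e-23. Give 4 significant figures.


Step 1: Numerator = 2*E = 2*8e-20 = 1.6e-19 J
Step 2: Denominator = N*kB = 17*1.381e-23 = 2.348e-22
Step 3: T = 1.6e-19 / 2.348e-22 = 681.5 K

681.5


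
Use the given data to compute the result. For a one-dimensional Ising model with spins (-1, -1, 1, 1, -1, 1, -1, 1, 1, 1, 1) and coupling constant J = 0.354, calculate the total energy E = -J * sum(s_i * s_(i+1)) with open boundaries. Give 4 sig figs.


Step 1: Nearest-neighbor products: 1, -1, 1, -1, -1, -1, -1, 1, 1, 1
Step 2: Sum of products = 0
Step 3: E = -0.354 * 0 = 0

0


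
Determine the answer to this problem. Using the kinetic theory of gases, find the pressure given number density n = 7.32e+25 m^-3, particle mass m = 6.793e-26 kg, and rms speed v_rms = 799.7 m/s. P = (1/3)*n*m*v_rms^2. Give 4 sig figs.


Step 1: v_rms^2 = 799.7^2 = 6.395e+05
Step 2: n*m = 7.32e+25*6.793e-26 = 4.972
Step 3: P = (1/3)*4.972*6.395e+05 = 1.06e+06 Pa

1.06e+06


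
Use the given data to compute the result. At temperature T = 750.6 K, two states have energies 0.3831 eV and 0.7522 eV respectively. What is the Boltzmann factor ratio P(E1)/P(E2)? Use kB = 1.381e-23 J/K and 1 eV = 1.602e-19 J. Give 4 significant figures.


Step 1: Compute energy difference dE = E1 - E2 = 0.3831 - 0.7522 = -0.3691 eV
Step 2: Convert to Joules: dE_J = -0.3691 * 1.602e-19 = -5.913e-20 J
Step 3: Compute exponent = -dE_J / (kB * T) = -(-5.913e-20) / (1.381e-23 * 750.6) = 5.704
Step 4: P(E1)/P(E2) = exp(5.704) = 300.2

300.2


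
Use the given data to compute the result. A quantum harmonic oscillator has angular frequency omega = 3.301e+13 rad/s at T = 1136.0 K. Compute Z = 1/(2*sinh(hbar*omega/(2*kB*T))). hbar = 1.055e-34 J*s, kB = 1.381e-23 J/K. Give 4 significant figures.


Step 1: Compute x = hbar*omega/(kB*T) = 1.055e-34*3.301e+13/(1.381e-23*1136.0) = 0.222
Step 2: x/2 = 0.111
Step 3: sinh(x/2) = 0.1112
Step 4: Z = 1/(2*0.1112) = 4.496

4.496


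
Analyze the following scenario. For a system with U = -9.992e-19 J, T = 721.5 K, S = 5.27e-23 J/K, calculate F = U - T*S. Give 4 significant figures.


Step 1: T*S = 721.5 * 5.27e-23 = 3.802e-20 J
Step 2: F = U - T*S = -9.992e-19 - 3.802e-20
Step 3: F = -1.037e-18 J

-1.037e-18


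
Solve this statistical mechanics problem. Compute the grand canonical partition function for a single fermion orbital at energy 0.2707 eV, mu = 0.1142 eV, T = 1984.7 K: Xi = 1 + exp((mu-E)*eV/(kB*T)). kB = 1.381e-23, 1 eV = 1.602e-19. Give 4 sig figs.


Step 1: (mu - E) = 0.1142 - 0.2707 = -0.1565 eV
Step 2: x = (mu-E)*eV/(kB*T) = -0.1565*1.602e-19/(1.381e-23*1984.7) = -0.9147
Step 3: exp(x) = 0.4006
Step 4: Xi = 1 + 0.4006 = 1.401

1.401


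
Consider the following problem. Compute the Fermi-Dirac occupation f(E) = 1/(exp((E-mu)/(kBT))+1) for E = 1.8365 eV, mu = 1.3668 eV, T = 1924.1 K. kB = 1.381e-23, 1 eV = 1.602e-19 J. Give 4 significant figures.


Step 1: (E - mu) = 1.8365 - 1.3668 = 0.4697 eV
Step 2: Convert: (E-mu)*eV = 7.525e-20 J
Step 3: x = (E-mu)*eV/(kB*T) = 2.832
Step 4: f = 1/(exp(2.832)+1) = 0.05563

0.05563


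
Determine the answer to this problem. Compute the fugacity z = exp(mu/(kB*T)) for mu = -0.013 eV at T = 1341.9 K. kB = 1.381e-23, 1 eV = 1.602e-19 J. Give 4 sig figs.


Step 1: Convert mu to Joules: -0.013*1.602e-19 = -2.083e-21 J
Step 2: kB*T = 1.381e-23*1341.9 = 1.853e-20 J
Step 3: mu/(kB*T) = -0.1124
Step 4: z = exp(-0.1124) = 0.8937

0.8937


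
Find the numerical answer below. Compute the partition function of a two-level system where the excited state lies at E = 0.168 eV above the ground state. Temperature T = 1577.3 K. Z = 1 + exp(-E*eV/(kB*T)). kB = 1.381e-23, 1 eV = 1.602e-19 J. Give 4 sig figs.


Step 1: Compute beta*E = E*eV/(kB*T) = 0.168*1.602e-19/(1.381e-23*1577.3) = 1.236
Step 2: exp(-beta*E) = exp(-1.236) = 0.2907
Step 3: Z = 1 + 0.2907 = 1.291

1.291


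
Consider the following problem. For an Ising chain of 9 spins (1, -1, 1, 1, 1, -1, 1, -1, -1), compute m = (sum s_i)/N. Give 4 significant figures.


Step 1: Count up spins (+1): 5, down spins (-1): 4
Step 2: Total magnetization M = 5 - 4 = 1
Step 3: m = M/N = 1/9 = 0.1111

0.1111


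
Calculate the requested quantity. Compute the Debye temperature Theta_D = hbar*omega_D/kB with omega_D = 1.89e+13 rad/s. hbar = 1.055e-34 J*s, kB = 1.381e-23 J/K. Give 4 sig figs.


Step 1: hbar*omega_D = 1.055e-34 * 1.89e+13 = 1.994e-21 J
Step 2: Theta_D = 1.994e-21 / 1.381e-23
Step 3: Theta_D = 144.4 K

144.4


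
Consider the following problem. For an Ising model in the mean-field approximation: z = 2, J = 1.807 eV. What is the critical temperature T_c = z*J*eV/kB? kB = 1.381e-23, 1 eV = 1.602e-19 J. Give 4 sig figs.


Step 1: z*J = 2*1.807 = 3.614 eV
Step 2: Convert to Joules: 3.614*1.602e-19 = 5.79e-19 J
Step 3: T_c = 5.79e-19 / 1.381e-23 = 4.192e+04 K

4.192e+04


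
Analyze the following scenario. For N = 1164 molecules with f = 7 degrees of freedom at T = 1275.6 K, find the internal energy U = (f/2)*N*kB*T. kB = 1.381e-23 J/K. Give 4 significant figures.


Step 1: f/2 = 7/2 = 3.5
Step 2: N*kB*T = 1164*1.381e-23*1275.6 = 2.051e-17
Step 3: U = 3.5 * 2.051e-17 = 7.177e-17 J

7.177e-17


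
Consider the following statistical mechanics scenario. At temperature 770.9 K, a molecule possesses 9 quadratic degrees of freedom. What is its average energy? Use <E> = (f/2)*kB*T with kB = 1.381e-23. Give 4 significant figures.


Step 1: f/2 = 9/2 = 4.5
Step 2: kB*T = 1.381e-23 * 770.9 = 1.065e-20
Step 3: <E> = 4.5 * 1.065e-20 = 4.791e-20 J

4.791e-20


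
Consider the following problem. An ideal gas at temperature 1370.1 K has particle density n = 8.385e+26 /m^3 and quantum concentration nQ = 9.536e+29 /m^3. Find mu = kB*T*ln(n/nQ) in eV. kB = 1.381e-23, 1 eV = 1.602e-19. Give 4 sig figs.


Step 1: n/nQ = 8.385e+26/9.536e+29 = 0.0008793
Step 2: ln(n/nQ) = -7.036
Step 3: mu = kB*T*ln(n/nQ) = 1.892e-20*-7.036 = -1.331e-19 J
Step 4: Convert to eV: -1.331e-19/1.602e-19 = -0.8311 eV

-0.8311


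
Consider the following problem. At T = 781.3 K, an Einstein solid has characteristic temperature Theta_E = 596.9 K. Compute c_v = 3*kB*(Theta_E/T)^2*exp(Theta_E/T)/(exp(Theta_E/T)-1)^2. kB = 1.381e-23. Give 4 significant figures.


Step 1: x = Theta_E/T = 596.9/781.3 = 0.764
Step 2: x^2 = 0.5837
Step 3: exp(x) = 2.147
Step 4: c_v = 3*1.381e-23*0.5837*2.147/(2.147-1)^2 = 3.947e-23

3.947e-23


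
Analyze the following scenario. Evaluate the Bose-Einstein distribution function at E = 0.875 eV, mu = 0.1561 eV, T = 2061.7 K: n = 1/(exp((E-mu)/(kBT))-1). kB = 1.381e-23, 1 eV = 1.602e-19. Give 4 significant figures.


Step 1: (E - mu) = 0.7189 eV
Step 2: x = (E-mu)*eV/(kB*T) = 0.7189*1.602e-19/(1.381e-23*2061.7) = 4.045
Step 3: exp(x) = 57.11
Step 4: n = 1/(exp(x)-1) = 0.01782

0.01782


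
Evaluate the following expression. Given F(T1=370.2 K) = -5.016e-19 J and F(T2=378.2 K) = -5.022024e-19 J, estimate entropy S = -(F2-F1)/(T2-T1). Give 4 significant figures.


Step 1: dF = F2 - F1 = -5.022024e-19 - (-5.016e-19) = -6.024e-22 J
Step 2: dT = T2 - T1 = 378.2 - 370.2 = 8 K
Step 3: S = -dF/dT = -(-6.024e-22)/8 = 7.53e-23 J/K

7.53e-23


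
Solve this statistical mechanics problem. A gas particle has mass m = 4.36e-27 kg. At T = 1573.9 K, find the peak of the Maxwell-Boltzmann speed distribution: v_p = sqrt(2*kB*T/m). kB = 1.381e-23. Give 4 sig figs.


Step 1: Numerator = 2*kB*T = 2*1.381e-23*1573.9 = 4.347e-20
Step 2: Ratio = 4.347e-20 / 4.36e-27 = 9.97e+06
Step 3: v_p = sqrt(9.97e+06) = 3158 m/s

3158


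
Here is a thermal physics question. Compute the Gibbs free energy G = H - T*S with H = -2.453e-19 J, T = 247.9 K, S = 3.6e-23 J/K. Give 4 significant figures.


Step 1: T*S = 247.9 * 3.6e-23 = 8.924e-21 J
Step 2: G = H - T*S = -2.453e-19 - 8.924e-21
Step 3: G = -2.542e-19 J

-2.542e-19


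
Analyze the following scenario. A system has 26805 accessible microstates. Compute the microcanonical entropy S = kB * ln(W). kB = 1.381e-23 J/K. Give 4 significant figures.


Step 1: ln(W) = ln(26805) = 10.2
Step 2: S = kB * ln(W) = 1.381e-23 * 10.2
Step 3: S = 1.408e-22 J/K

1.408e-22


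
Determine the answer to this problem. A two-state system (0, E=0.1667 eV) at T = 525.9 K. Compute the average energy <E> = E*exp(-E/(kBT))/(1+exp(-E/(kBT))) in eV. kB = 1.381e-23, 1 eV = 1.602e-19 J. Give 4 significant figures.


Step 1: beta*E = 0.1667*1.602e-19/(1.381e-23*525.9) = 3.677
Step 2: exp(-beta*E) = 0.0253
Step 3: <E> = 0.1667*0.0253/(1+0.0253) = 0.004113 eV

0.004113


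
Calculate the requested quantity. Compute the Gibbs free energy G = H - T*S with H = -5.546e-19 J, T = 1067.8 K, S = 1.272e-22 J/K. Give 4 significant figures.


Step 1: T*S = 1067.8 * 1.272e-22 = 1.358e-19 J
Step 2: G = H - T*S = -5.546e-19 - 1.358e-19
Step 3: G = -6.904e-19 J

-6.904e-19


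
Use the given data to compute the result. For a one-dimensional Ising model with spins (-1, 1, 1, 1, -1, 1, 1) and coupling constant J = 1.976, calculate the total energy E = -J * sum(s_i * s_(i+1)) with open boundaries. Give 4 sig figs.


Step 1: Nearest-neighbor products: -1, 1, 1, -1, -1, 1
Step 2: Sum of products = 0
Step 3: E = -1.976 * 0 = 0

0


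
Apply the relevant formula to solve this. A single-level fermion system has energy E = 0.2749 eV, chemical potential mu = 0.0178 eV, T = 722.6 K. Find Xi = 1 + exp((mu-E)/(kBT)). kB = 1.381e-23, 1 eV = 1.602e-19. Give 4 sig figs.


Step 1: (mu - E) = 0.0178 - 0.2749 = -0.2571 eV
Step 2: x = (mu-E)*eV/(kB*T) = -0.2571*1.602e-19/(1.381e-23*722.6) = -4.127
Step 3: exp(x) = 0.01613
Step 4: Xi = 1 + 0.01613 = 1.016

1.016


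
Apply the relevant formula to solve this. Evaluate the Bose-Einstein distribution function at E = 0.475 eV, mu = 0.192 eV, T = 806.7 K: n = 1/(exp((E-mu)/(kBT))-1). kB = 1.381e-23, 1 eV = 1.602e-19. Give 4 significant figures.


Step 1: (E - mu) = 0.283 eV
Step 2: x = (E-mu)*eV/(kB*T) = 0.283*1.602e-19/(1.381e-23*806.7) = 4.07
Step 3: exp(x) = 58.53
Step 4: n = 1/(exp(x)-1) = 0.01738

0.01738


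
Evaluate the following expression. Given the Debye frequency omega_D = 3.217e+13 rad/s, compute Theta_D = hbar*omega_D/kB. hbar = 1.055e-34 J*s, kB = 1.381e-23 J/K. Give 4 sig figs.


Step 1: hbar*omega_D = 1.055e-34 * 3.217e+13 = 3.394e-21 J
Step 2: Theta_D = 3.394e-21 / 1.381e-23
Step 3: Theta_D = 245.8 K

245.8


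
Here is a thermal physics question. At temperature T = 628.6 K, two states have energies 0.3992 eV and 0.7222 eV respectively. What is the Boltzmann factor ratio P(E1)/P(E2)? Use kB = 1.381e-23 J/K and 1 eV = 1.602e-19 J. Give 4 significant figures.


Step 1: Compute energy difference dE = E1 - E2 = 0.3992 - 0.7222 = -0.323 eV
Step 2: Convert to Joules: dE_J = -0.323 * 1.602e-19 = -5.174e-20 J
Step 3: Compute exponent = -dE_J / (kB * T) = -(-5.174e-20) / (1.381e-23 * 628.6) = 5.961
Step 4: P(E1)/P(E2) = exp(5.961) = 387.9

387.9


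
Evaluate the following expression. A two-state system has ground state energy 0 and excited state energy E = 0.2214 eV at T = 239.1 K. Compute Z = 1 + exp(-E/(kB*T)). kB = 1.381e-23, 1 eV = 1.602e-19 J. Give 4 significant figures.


Step 1: Compute beta*E = E*eV/(kB*T) = 0.2214*1.602e-19/(1.381e-23*239.1) = 10.74
Step 2: exp(-beta*E) = exp(-10.74) = 2.163e-05
Step 3: Z = 1 + 2.163e-05 = 1

1


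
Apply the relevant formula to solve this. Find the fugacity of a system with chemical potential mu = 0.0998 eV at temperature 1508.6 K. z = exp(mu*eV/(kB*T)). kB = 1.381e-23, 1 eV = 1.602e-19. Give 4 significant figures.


Step 1: Convert mu to Joules: 0.0998*1.602e-19 = 1.599e-20 J
Step 2: kB*T = 1.381e-23*1508.6 = 2.083e-20 J
Step 3: mu/(kB*T) = 0.7674
Step 4: z = exp(0.7674) = 2.154

2.154


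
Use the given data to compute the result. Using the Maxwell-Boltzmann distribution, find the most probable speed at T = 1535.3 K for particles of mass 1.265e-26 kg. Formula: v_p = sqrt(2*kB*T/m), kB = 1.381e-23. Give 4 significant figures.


Step 1: Numerator = 2*kB*T = 2*1.381e-23*1535.3 = 4.24e-20
Step 2: Ratio = 4.24e-20 / 1.265e-26 = 3.352e+06
Step 3: v_p = sqrt(3.352e+06) = 1831 m/s

1831


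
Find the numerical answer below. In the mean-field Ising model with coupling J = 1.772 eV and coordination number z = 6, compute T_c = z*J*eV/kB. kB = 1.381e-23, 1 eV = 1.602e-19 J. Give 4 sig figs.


Step 1: z*J = 6*1.772 = 10.63 eV
Step 2: Convert to Joules: 10.63*1.602e-19 = 1.703e-18 J
Step 3: T_c = 1.703e-18 / 1.381e-23 = 1.233e+05 K

1.233e+05


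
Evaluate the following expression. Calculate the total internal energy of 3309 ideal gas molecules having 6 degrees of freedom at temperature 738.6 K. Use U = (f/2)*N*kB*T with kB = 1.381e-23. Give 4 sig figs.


Step 1: f/2 = 6/2 = 3.0
Step 2: N*kB*T = 3309*1.381e-23*738.6 = 3.375e-17
Step 3: U = 3.0 * 3.375e-17 = 1.013e-16 J

1.013e-16


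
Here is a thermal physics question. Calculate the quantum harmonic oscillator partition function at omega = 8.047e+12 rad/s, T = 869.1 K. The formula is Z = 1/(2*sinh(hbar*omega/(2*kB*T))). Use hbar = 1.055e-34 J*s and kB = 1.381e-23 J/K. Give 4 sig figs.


Step 1: Compute x = hbar*omega/(kB*T) = 1.055e-34*8.047e+12/(1.381e-23*869.1) = 0.07073
Step 2: x/2 = 0.03537
Step 3: sinh(x/2) = 0.03537
Step 4: Z = 1/(2*0.03537) = 14.13

14.13


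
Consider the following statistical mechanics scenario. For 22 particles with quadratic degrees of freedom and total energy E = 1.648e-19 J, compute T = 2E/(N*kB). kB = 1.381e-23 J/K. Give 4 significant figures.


Step 1: Numerator = 2*E = 2*1.648e-19 = 3.296e-19 J
Step 2: Denominator = N*kB = 22*1.381e-23 = 3.038e-22
Step 3: T = 3.296e-19 / 3.038e-22 = 1085 K

1085


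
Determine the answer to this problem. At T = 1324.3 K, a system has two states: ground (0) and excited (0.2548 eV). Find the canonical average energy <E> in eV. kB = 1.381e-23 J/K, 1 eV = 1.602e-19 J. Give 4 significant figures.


Step 1: beta*E = 0.2548*1.602e-19/(1.381e-23*1324.3) = 2.232
Step 2: exp(-beta*E) = 0.1073
Step 3: <E> = 0.2548*0.1073/(1+0.1073) = 0.02469 eV

0.02469


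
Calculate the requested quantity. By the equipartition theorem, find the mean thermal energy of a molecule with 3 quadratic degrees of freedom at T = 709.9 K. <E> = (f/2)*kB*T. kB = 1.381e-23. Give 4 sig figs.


Step 1: f/2 = 3/2 = 1.5
Step 2: kB*T = 1.381e-23 * 709.9 = 9.804e-21
Step 3: <E> = 1.5 * 9.804e-21 = 1.471e-20 J

1.471e-20


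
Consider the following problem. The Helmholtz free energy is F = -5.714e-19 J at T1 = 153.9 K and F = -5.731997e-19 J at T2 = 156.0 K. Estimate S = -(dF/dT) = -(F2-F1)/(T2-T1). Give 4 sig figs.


Step 1: dF = F2 - F1 = -5.731997e-19 - (-5.714e-19) = -1.7997e-21 J
Step 2: dT = T2 - T1 = 156.0 - 153.9 = 2.1 K
Step 3: S = -dF/dT = -(-1.7997e-21)/2.1 = 8.57e-22 J/K

8.57e-22


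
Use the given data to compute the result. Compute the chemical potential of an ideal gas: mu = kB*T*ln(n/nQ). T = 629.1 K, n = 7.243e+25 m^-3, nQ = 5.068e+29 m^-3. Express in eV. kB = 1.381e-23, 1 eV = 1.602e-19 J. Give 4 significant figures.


Step 1: n/nQ = 7.243e+25/5.068e+29 = 0.0001429
Step 2: ln(n/nQ) = -8.853
Step 3: mu = kB*T*ln(n/nQ) = 8.688e-21*-8.853 = -7.692e-20 J
Step 4: Convert to eV: -7.692e-20/1.602e-19 = -0.4801 eV

-0.4801


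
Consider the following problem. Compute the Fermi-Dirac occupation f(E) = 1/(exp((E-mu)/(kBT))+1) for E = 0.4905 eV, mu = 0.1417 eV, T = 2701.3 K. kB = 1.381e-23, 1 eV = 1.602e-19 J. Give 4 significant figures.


Step 1: (E - mu) = 0.4905 - 0.1417 = 0.3488 eV
Step 2: Convert: (E-mu)*eV = 5.588e-20 J
Step 3: x = (E-mu)*eV/(kB*T) = 1.498
Step 4: f = 1/(exp(1.498)+1) = 0.1827

0.1827


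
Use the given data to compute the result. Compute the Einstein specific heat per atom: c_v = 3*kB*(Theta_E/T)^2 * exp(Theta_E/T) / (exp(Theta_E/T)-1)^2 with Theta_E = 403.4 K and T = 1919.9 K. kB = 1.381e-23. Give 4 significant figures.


Step 1: x = Theta_E/T = 403.4/1919.9 = 0.2101
Step 2: x^2 = 0.04415
Step 3: exp(x) = 1.234
Step 4: c_v = 3*1.381e-23*0.04415*1.234/(1.234-1)^2 = 4.128e-23

4.128e-23


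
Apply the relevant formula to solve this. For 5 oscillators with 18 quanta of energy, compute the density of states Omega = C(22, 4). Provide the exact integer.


Step 1: Use binomial coefficient C(22, 4)
Step 2: Numerator = 22! / 18!
Step 3: Denominator = 4!
Step 4: Omega = 7315

7315


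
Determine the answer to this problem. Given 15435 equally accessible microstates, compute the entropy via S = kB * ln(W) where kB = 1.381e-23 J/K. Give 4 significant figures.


Step 1: ln(W) = ln(15435) = 9.644
Step 2: S = kB * ln(W) = 1.381e-23 * 9.644
Step 3: S = 1.332e-22 J/K

1.332e-22


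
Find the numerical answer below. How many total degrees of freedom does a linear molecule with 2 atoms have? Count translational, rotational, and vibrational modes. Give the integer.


Step 1: Translational DOF = 3
Step 2: Rotational DOF (linear) = 2
Step 3: Vibrational DOF = 3*2 - 5 = 1
Step 4: Total = 3 + 2 + 1 = 6

6


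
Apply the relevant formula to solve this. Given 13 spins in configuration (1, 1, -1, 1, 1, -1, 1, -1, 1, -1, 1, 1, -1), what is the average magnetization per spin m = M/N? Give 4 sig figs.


Step 1: Count up spins (+1): 8, down spins (-1): 5
Step 2: Total magnetization M = 8 - 5 = 3
Step 3: m = M/N = 3/13 = 0.2308

0.2308


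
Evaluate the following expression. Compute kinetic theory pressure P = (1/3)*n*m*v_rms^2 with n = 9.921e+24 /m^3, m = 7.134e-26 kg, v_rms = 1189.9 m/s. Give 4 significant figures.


Step 1: v_rms^2 = 1189.9^2 = 1.416e+06
Step 2: n*m = 9.921e+24*7.134e-26 = 0.7078
Step 3: P = (1/3)*0.7078*1.416e+06 = 3.34e+05 Pa

3.34e+05


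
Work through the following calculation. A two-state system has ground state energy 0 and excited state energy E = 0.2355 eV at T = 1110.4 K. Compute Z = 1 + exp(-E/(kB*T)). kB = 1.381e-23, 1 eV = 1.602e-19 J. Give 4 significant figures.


Step 1: Compute beta*E = E*eV/(kB*T) = 0.2355*1.602e-19/(1.381e-23*1110.4) = 2.46
Step 2: exp(-beta*E) = exp(-2.46) = 0.08541
Step 3: Z = 1 + 0.08541 = 1.085

1.085


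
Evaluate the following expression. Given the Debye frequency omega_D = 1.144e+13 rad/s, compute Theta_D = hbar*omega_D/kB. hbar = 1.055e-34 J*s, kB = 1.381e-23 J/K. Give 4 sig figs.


Step 1: hbar*omega_D = 1.055e-34 * 1.144e+13 = 1.207e-21 J
Step 2: Theta_D = 1.207e-21 / 1.381e-23
Step 3: Theta_D = 87.39 K

87.39


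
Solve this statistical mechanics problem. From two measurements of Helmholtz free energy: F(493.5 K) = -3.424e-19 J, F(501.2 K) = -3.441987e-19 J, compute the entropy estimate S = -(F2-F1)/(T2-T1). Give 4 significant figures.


Step 1: dF = F2 - F1 = -3.441987e-19 - (-3.424e-19) = -1.7987e-21 J
Step 2: dT = T2 - T1 = 501.2 - 493.5 = 7.7 K
Step 3: S = -dF/dT = -(-1.7987e-21)/7.7 = 2.336e-22 J/K

2.336e-22


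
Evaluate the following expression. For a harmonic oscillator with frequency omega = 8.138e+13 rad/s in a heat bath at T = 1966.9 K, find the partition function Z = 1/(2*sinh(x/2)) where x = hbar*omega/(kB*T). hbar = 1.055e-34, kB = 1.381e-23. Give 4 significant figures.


Step 1: Compute x = hbar*omega/(kB*T) = 1.055e-34*8.138e+13/(1.381e-23*1966.9) = 0.3161
Step 2: x/2 = 0.158
Step 3: sinh(x/2) = 0.1587
Step 4: Z = 1/(2*0.1587) = 3.151

3.151


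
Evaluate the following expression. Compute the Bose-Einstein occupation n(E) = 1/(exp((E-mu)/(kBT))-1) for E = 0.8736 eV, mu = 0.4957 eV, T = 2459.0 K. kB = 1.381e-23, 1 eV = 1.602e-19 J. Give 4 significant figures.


Step 1: (E - mu) = 0.3779 eV
Step 2: x = (E-mu)*eV/(kB*T) = 0.3779*1.602e-19/(1.381e-23*2459.0) = 1.783
Step 3: exp(x) = 5.946
Step 4: n = 1/(exp(x)-1) = 0.2022

0.2022


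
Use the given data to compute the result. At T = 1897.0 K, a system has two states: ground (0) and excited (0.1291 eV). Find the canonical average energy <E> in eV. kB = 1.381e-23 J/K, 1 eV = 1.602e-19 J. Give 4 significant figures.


Step 1: beta*E = 0.1291*1.602e-19/(1.381e-23*1897.0) = 0.7895
Step 2: exp(-beta*E) = 0.4541
Step 3: <E> = 0.1291*0.4541/(1+0.4541) = 0.04032 eV

0.04032


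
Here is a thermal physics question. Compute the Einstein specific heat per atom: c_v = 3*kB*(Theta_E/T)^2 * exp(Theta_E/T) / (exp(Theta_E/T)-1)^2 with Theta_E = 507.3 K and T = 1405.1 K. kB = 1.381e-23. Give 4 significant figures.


Step 1: x = Theta_E/T = 507.3/1405.1 = 0.361
Step 2: x^2 = 0.1304
Step 3: exp(x) = 1.435
Step 4: c_v = 3*1.381e-23*0.1304*1.435/(1.435-1)^2 = 4.098e-23

4.098e-23


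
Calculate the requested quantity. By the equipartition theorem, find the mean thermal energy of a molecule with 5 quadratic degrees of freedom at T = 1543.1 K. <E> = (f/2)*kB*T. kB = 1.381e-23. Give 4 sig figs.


Step 1: f/2 = 5/2 = 2.5
Step 2: kB*T = 1.381e-23 * 1543.1 = 2.131e-20
Step 3: <E> = 2.5 * 2.131e-20 = 5.328e-20 J

5.328e-20


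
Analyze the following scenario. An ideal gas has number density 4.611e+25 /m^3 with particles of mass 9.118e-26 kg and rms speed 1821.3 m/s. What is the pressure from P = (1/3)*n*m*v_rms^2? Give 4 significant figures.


Step 1: v_rms^2 = 1821.3^2 = 3.317e+06
Step 2: n*m = 4.611e+25*9.118e-26 = 4.204
Step 3: P = (1/3)*4.204*3.317e+06 = 4.649e+06 Pa

4.649e+06


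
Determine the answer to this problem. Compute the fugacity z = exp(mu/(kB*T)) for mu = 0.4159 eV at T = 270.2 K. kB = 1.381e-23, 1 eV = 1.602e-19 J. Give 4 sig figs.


Step 1: Convert mu to Joules: 0.4159*1.602e-19 = 6.663e-20 J
Step 2: kB*T = 1.381e-23*270.2 = 3.731e-21 J
Step 3: mu/(kB*T) = 17.86
Step 4: z = exp(17.86) = 5.683e+07

5.683e+07


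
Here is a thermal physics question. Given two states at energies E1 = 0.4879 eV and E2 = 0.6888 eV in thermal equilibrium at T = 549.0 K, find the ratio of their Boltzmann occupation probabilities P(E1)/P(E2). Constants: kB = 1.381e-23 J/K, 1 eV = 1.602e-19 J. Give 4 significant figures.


Step 1: Compute energy difference dE = E1 - E2 = 0.4879 - 0.6888 = -0.2009 eV
Step 2: Convert to Joules: dE_J = -0.2009 * 1.602e-19 = -3.218e-20 J
Step 3: Compute exponent = -dE_J / (kB * T) = -(-3.218e-20) / (1.381e-23 * 549.0) = 4.245
Step 4: P(E1)/P(E2) = exp(4.245) = 69.75

69.75


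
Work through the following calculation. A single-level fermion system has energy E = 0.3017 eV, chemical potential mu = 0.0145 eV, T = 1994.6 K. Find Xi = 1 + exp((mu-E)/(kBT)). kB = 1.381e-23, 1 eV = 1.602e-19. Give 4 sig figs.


Step 1: (mu - E) = 0.0145 - 0.3017 = -0.2872 eV
Step 2: x = (mu-E)*eV/(kB*T) = -0.2872*1.602e-19/(1.381e-23*1994.6) = -1.67
Step 3: exp(x) = 0.1882
Step 4: Xi = 1 + 0.1882 = 1.188

1.188


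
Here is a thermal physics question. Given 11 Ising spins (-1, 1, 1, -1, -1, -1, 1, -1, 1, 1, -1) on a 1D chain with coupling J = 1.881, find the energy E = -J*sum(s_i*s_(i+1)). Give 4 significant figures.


Step 1: Nearest-neighbor products: -1, 1, -1, 1, 1, -1, -1, -1, 1, -1
Step 2: Sum of products = -2
Step 3: E = -1.881 * -2 = 3.762

3.762


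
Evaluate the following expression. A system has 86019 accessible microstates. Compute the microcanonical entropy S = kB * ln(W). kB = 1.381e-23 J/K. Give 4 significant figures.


Step 1: ln(W) = ln(86019) = 11.36
Step 2: S = kB * ln(W) = 1.381e-23 * 11.36
Step 3: S = 1.569e-22 J/K

1.569e-22


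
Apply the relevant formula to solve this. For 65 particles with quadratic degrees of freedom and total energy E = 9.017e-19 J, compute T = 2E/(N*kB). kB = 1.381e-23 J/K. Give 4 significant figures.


Step 1: Numerator = 2*E = 2*9.017e-19 = 1.803e-18 J
Step 2: Denominator = N*kB = 65*1.381e-23 = 8.977e-22
Step 3: T = 1.803e-18 / 8.977e-22 = 2009 K

2009


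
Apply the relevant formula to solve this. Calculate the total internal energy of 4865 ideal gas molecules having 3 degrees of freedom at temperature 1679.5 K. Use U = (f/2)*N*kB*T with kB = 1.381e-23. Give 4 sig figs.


Step 1: f/2 = 3/2 = 1.5
Step 2: N*kB*T = 4865*1.381e-23*1679.5 = 1.128e-16
Step 3: U = 1.5 * 1.128e-16 = 1.693e-16 J

1.693e-16


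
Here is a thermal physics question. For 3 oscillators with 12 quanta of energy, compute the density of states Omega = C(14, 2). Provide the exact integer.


Step 1: Use binomial coefficient C(14, 2)
Step 2: Numerator = 14! / 12!
Step 3: Denominator = 2!
Step 4: Omega = 91

91


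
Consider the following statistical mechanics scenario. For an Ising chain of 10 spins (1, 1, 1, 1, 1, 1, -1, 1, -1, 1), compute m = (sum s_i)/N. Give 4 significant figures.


Step 1: Count up spins (+1): 8, down spins (-1): 2
Step 2: Total magnetization M = 8 - 2 = 6
Step 3: m = M/N = 6/10 = 0.6

0.6


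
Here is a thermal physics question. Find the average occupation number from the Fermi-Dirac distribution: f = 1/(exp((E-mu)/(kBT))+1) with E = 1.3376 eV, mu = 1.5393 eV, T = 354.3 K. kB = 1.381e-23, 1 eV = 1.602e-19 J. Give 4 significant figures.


Step 1: (E - mu) = 1.3376 - 1.5393 = -0.2017 eV
Step 2: Convert: (E-mu)*eV = -3.231e-20 J
Step 3: x = (E-mu)*eV/(kB*T) = -6.604
Step 4: f = 1/(exp(-6.604)+1) = 0.9986

0.9986


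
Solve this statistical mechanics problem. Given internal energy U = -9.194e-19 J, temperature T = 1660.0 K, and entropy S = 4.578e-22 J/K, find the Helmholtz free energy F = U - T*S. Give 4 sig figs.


Step 1: T*S = 1660.0 * 4.578e-22 = 7.599e-19 J
Step 2: F = U - T*S = -9.194e-19 - 7.599e-19
Step 3: F = -1.679e-18 J

-1.679e-18


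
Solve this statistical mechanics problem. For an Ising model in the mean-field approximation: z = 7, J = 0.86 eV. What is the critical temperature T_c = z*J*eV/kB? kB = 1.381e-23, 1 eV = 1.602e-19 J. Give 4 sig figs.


Step 1: z*J = 7*0.86 = 6.02 eV
Step 2: Convert to Joules: 6.02*1.602e-19 = 9.644e-19 J
Step 3: T_c = 9.644e-19 / 1.381e-23 = 6.983e+04 K

6.983e+04


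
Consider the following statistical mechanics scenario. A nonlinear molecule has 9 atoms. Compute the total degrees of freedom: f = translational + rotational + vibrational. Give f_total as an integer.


Step 1: Translational DOF = 3
Step 2: Rotational DOF (nonlinear) = 3
Step 3: Vibrational DOF = 3*9 - 6 = 21
Step 4: Total = 3 + 3 + 21 = 27

27


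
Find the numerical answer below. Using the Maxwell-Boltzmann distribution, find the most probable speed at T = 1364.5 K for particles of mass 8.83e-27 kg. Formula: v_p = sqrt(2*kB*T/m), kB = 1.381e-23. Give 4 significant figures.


Step 1: Numerator = 2*kB*T = 2*1.381e-23*1364.5 = 3.769e-20
Step 2: Ratio = 3.769e-20 / 8.83e-27 = 4.268e+06
Step 3: v_p = sqrt(4.268e+06) = 2066 m/s

2066


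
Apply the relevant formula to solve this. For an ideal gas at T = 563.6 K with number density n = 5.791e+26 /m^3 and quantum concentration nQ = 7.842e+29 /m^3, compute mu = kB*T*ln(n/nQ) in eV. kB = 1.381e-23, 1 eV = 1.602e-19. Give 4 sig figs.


Step 1: n/nQ = 5.791e+26/7.842e+29 = 0.0007385
Step 2: ln(n/nQ) = -7.211
Step 3: mu = kB*T*ln(n/nQ) = 7.783e-21*-7.211 = -5.613e-20 J
Step 4: Convert to eV: -5.613e-20/1.602e-19 = -0.3503 eV

-0.3503


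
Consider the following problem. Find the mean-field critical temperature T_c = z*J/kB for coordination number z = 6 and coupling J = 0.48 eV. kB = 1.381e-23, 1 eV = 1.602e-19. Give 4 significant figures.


Step 1: z*J = 6*0.48 = 2.88 eV
Step 2: Convert to Joules: 2.88*1.602e-19 = 4.614e-19 J
Step 3: T_c = 4.614e-19 / 1.381e-23 = 3.341e+04 K

3.341e+04


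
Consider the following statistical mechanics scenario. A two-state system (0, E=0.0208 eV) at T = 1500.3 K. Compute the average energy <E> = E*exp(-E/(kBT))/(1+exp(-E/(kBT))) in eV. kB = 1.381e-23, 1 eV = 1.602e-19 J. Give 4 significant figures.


Step 1: beta*E = 0.0208*1.602e-19/(1.381e-23*1500.3) = 0.1608
Step 2: exp(-beta*E) = 0.8514
Step 3: <E> = 0.0208*0.8514/(1+0.8514) = 0.009566 eV

0.009566


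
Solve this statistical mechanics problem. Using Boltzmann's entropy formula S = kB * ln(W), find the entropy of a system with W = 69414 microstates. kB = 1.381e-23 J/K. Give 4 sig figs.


Step 1: ln(W) = ln(69414) = 11.15
Step 2: S = kB * ln(W) = 1.381e-23 * 11.15
Step 3: S = 1.54e-22 J/K

1.54e-22


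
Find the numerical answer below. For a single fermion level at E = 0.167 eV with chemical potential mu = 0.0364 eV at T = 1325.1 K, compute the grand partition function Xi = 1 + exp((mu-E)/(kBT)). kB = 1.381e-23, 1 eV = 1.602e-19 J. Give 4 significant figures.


Step 1: (mu - E) = 0.0364 - 0.167 = -0.1306 eV
Step 2: x = (mu-E)*eV/(kB*T) = -0.1306*1.602e-19/(1.381e-23*1325.1) = -1.143
Step 3: exp(x) = 0.3188
Step 4: Xi = 1 + 0.3188 = 1.319

1.319


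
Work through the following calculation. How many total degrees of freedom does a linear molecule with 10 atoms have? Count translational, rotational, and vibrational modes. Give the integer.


Step 1: Translational DOF = 3
Step 2: Rotational DOF (linear) = 2
Step 3: Vibrational DOF = 3*10 - 5 = 25
Step 4: Total = 3 + 2 + 25 = 30

30


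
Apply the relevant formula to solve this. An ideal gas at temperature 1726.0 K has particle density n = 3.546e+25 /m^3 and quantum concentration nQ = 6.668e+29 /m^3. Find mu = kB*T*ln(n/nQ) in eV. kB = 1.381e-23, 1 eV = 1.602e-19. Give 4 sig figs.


Step 1: n/nQ = 3.546e+25/6.668e+29 = 5.318e-05
Step 2: ln(n/nQ) = -9.842
Step 3: mu = kB*T*ln(n/nQ) = 2.384e-20*-9.842 = -2.346e-19 J
Step 4: Convert to eV: -2.346e-19/1.602e-19 = -1.464 eV

-1.464


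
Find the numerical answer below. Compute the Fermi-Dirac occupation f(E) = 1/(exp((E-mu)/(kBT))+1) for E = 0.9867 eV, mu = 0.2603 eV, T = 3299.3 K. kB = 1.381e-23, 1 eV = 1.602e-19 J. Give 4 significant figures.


Step 1: (E - mu) = 0.9867 - 0.2603 = 0.7264 eV
Step 2: Convert: (E-mu)*eV = 1.164e-19 J
Step 3: x = (E-mu)*eV/(kB*T) = 2.554
Step 4: f = 1/(exp(2.554)+1) = 0.07216

0.07216


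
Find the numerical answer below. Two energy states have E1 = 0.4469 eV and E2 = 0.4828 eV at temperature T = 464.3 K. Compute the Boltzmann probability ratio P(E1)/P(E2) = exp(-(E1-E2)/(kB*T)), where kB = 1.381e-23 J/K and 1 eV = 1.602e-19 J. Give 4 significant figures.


Step 1: Compute energy difference dE = E1 - E2 = 0.4469 - 0.4828 = -0.0359 eV
Step 2: Convert to Joules: dE_J = -0.0359 * 1.602e-19 = -5.751e-21 J
Step 3: Compute exponent = -dE_J / (kB * T) = -(-5.751e-21) / (1.381e-23 * 464.3) = 0.8969
Step 4: P(E1)/P(E2) = exp(0.8969) = 2.452

2.452
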